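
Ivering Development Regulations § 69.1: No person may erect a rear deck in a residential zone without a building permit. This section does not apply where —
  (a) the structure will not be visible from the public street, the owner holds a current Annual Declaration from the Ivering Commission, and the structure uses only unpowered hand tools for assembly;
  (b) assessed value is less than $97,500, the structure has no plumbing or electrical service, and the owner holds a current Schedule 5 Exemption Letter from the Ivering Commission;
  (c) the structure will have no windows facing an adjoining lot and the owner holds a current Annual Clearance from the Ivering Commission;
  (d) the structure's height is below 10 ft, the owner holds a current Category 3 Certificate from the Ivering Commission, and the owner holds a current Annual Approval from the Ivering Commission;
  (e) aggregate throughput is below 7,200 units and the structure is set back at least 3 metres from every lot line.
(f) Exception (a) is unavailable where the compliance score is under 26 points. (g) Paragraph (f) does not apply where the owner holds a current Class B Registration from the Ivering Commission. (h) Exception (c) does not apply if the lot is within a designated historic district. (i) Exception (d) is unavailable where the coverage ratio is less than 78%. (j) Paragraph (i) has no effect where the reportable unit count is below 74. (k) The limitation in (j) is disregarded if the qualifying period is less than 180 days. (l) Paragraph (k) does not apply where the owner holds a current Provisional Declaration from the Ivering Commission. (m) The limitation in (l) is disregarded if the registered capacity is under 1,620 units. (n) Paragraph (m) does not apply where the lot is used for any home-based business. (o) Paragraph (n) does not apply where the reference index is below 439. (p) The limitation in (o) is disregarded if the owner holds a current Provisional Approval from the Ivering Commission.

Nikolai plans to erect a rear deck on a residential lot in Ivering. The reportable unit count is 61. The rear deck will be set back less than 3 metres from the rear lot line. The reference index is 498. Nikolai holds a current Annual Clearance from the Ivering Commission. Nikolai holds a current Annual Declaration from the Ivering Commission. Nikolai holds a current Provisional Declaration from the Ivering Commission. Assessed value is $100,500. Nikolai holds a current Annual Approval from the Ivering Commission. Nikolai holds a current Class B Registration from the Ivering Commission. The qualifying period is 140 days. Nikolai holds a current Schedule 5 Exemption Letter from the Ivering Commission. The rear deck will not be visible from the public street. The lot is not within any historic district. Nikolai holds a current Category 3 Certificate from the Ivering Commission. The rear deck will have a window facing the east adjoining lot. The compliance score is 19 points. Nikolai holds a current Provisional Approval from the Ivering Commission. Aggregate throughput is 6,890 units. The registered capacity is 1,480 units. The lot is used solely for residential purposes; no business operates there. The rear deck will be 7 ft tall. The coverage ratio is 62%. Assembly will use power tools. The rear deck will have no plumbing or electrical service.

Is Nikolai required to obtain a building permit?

Yes — Nikolai must obtain a building permit.

Exception (a) requires that the structure uses only unpowered hand tools for assembly; but assembly uses power tools, so (a) is unavailable.
Exception (b) fails — assessed value is $100,500, not less than $97,500.
Exception (c) fails — a window faces an adjoining lot.
Exception (d): the structure's height is 7 ft, below the 10 ft limit; a current Category 3 Certificate is held; a current Annual Approval is held — every condition holds. However, paragraphs (i)–(p) must be considered: (i) operates against (d): the coverage ratio is 62%, less than the 78% limit. (j) applies (the reportable unit count is 61, below the 74 limit), but yields to (k): (k) operates against (j): the qualifying period is 140 days, less than the 180 days limit. (l) applies (a current Provisional Declaration is held), but is displaced by (m): (m) operates — the registered capacity is 1,480 units, under the 1,620 units limit. (n) is not triggered (the lot is solely residential), so (m) stands. Exception (d) does not apply.
Exception (e) fails — the rear setback is under 3 m.
Every exception is unavailable, so the rule governs.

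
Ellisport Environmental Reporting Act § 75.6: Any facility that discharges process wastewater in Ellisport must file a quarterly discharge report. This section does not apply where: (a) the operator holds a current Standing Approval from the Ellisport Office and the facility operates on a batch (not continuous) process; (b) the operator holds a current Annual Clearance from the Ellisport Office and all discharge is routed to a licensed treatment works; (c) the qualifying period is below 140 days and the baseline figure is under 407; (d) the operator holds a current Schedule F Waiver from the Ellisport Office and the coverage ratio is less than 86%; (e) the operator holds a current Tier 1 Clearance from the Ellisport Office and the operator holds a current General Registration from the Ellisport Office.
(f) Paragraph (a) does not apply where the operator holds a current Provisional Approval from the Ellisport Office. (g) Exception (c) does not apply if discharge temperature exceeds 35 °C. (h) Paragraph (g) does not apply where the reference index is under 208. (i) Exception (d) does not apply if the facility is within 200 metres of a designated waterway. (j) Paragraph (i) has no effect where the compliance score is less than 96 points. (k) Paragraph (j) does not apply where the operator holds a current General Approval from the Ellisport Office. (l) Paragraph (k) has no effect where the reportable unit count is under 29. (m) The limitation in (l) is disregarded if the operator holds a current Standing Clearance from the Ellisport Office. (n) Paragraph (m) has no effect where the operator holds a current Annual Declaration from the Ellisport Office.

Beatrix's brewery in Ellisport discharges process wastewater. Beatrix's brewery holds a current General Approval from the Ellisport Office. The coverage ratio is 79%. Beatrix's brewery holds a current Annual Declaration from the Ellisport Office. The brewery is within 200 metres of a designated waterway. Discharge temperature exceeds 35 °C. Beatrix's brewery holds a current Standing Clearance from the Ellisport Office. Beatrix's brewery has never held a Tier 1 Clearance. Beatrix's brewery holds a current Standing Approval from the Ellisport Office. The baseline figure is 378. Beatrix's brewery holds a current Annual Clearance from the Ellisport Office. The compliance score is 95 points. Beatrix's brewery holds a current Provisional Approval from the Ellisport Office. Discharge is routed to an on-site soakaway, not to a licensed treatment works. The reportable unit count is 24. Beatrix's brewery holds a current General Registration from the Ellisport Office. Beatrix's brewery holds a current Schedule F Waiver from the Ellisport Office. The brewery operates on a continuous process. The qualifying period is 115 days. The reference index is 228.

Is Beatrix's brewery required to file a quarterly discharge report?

Exception (a) does not apply: the facility operates on a continuous process.
Exception (b) does not apply: discharge is not routed to a licensed treatment works.
All of (c)'s requirements are met (the qualifying period is 115 days, below the 140 days limit; the baseline figure is 378, under the 407 limit). Turning to paragraphs (g)–(h): (g) applies — discharge temperature exceeds 35 °C. (h), which would lift (g), is not engaged — the reference index is 228, not under 208. Exception (c) does not apply.
Exception (d)'s conditions are all satisfied: a current Schedule F Waiver is held; the coverage ratio is 79%, less than the 86% limit. As to paragraphs (i)–(n): (i) would limit (d) — the brewery is within 200 m of a designated waterway — but (j) sets (i) aside: (j) operates against (i): the compliance score is 95 points, less than the 96 points limit. (k) operates (a current General Approval is held), but yields to (l): (l) operates — the reportable unit count is 24, under the 29 limit. (m) is triggered (a current Standing Clearance is held), but is set aside by (n): (n) is triggered — a current Annual Declaration is held. Exception (d) stands.
Exception (e) fails — no current Tier 1 Clearance is held.

No — exception (d) applies; Beatrix's brewery is not required to file a quarterly discharge report.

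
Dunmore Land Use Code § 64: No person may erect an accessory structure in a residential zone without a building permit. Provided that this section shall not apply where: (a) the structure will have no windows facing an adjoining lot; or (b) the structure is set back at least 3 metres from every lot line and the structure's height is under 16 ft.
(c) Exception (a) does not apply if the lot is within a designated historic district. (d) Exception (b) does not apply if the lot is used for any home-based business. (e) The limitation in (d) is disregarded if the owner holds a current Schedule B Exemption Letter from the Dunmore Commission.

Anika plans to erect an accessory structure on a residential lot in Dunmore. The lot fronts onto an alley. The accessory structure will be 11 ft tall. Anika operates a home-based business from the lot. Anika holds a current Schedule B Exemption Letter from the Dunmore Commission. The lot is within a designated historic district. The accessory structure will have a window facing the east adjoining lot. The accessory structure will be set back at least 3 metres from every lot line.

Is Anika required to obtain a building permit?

No — exception (b) applies; Anika does not need a building permit.

Exception (a) does not apply: a window faces an adjoining lot.
Exception (b)'s conditions are all satisfied: the setback is at least 3 m on every side; the structure's height is 11 ft, under the 16 ft limit. As to paragraphs (d)–(e): (d) is engaged (a home-based business operates on the lot), but yields to (e): (e) applies — a current Schedule B Exemption Letter is held. (b) remains available.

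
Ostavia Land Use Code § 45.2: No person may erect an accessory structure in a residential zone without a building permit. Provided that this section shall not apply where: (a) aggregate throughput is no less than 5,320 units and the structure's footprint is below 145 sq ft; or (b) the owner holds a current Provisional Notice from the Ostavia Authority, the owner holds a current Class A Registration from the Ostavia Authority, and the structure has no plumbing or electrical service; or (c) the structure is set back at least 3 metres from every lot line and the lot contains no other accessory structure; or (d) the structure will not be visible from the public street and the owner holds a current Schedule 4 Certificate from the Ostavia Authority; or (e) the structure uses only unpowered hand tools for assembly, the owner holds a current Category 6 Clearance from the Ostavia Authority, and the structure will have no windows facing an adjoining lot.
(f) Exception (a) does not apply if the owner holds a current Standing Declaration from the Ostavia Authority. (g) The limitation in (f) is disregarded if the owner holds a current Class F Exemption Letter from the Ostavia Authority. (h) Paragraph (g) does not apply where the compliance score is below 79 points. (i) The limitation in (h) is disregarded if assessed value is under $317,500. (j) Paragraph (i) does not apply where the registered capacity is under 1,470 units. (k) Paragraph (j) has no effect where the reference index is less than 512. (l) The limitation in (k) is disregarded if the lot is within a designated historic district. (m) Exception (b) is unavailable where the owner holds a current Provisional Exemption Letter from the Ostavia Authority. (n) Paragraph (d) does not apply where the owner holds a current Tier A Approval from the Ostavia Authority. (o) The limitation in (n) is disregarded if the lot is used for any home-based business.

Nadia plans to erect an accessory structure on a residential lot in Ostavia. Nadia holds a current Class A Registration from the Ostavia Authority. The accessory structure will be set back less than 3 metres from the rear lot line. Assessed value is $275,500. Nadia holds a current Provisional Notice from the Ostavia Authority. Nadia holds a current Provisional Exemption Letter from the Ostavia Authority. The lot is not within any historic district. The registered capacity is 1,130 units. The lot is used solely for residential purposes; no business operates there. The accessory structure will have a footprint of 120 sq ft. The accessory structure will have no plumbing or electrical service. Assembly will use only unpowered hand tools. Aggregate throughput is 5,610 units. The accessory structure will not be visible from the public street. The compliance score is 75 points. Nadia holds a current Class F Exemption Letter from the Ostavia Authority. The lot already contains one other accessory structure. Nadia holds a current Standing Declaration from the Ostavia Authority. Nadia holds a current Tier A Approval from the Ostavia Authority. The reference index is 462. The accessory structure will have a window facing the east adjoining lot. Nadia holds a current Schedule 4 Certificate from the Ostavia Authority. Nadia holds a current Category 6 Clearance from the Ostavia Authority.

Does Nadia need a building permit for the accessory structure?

Exception (a)'s conditions are all satisfied: aggregate throughput is 5,610 units, meeting the 5,320 units threshold; the structure's footprint is 120 sq ft, below the 145 sq ft limit. Applying paragraphs (f)–(l): (f) is engaged (a current Standing Declaration is held), but is set aside by (g): (g) applies — a current Class F Exemption Letter is held. (h) applies (the compliance score is 75 points, below the 79 points limit), but is set aside by (i): (i) operates against (h): assessed value is $275,500, under the $317,500 limit. (j) would limit (i) — the registered capacity is 1,130 units, under the 1,470 units limit — but (k) sets (j) aside: (k) is triggered — the reference index is 462, less than the 512 limit. (l), which would lift (k), is inapplicable — the lot is not in a historic district. So (a) applies.
Exception (b): a current Provisional Notice is held; a current Class A Registration is held; there is no plumbing or electrical service — every condition holds. But: (m) is triggered — a current Provisional Exemption Letter is held. Exception (b) does not apply.
Exception (c) does not apply: the rear setback is under 3 m.
All of (d)'s requirements are met (the structure will not be visible from the street; a current Schedule 4 Certificate is held). Turning to paragraphs (n)–(o): (n) operates against (d): a current Tier A Approval is held. (o), which would lift (n), is not engaged — the lot is solely residential. (d) is therefore removed.
Exception (e) fails — a window faces an adjoining lot.

No — exception (a) applies; Nadia does not need a building permit.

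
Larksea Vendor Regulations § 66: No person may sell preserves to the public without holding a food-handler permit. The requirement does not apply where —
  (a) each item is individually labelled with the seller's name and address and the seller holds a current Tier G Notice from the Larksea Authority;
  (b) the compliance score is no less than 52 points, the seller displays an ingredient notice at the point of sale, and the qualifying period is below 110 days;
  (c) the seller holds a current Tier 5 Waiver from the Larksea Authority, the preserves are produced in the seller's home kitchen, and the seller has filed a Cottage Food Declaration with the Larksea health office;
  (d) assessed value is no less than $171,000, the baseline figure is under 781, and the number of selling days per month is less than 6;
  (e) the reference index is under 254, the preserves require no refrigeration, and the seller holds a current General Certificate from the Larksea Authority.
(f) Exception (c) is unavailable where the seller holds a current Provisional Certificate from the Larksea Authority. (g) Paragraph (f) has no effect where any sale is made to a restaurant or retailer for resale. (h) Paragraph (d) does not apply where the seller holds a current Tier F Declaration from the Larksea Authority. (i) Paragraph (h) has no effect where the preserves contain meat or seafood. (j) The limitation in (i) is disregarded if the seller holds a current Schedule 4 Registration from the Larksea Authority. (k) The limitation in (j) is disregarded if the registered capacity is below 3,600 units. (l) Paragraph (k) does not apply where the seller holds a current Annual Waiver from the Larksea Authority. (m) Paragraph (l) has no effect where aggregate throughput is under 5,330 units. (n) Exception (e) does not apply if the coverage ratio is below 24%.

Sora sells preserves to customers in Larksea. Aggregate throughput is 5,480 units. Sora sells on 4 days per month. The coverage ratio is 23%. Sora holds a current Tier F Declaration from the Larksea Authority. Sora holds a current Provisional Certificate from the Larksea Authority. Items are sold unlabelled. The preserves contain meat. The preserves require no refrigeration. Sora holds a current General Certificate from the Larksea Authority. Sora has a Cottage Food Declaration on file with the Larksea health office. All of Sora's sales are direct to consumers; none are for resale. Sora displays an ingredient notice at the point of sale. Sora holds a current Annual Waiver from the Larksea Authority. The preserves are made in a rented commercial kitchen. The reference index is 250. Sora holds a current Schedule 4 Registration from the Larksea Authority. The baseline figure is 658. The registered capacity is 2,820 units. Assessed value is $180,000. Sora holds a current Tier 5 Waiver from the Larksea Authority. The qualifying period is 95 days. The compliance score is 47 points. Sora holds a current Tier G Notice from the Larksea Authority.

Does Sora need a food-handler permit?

Exception (a) fails — items are sold unlabelled.
Exception (b) requires that the compliance score is no less than 52 points; but the compliance score is 47 points, short of 52 points, so (b) is unavailable.
Exception (c) requires that the preserves are produced in the seller's home kitchen; but the preserves are made in a commercial kitchen, not a home kitchen, so (c) is unavailable.
Exception (d): assessed value is $180,000, meeting the $171,000 threshold; the baseline figure is 658, under the 781 limit; the number of selling days per month is 4, less than the 6 limit — every condition holds. However, paragraphs (h)–(m) must be considered: (h) applies — a current Tier F Declaration is held. (i) operates (the preserves contain meat), but yields to (j): (j) is triggered — a current Schedule 4 Registration is held. (k) would limit (j) — the registered capacity is 2,820 units, below the 3,600 units limit — but (l) sets (k) aside: (l) operates against (k): a current Annual Waiver is held. (m), which would lift (l), does not operate here — aggregate throughput is 5,480 units, not under 5,330 units. (d) is therefore removed.
All of (e)'s requirements are met (the reference index is 250, under the 254 limit; the preserves are shelf-stable; a current General Certificate is held). But: (n) operates — the coverage ratio is 23%, below the 24% limit. So (e) is unavailable.
No exception is made out. Sora falls within the general rule.

Yes — Sora must hold a food-handler permit.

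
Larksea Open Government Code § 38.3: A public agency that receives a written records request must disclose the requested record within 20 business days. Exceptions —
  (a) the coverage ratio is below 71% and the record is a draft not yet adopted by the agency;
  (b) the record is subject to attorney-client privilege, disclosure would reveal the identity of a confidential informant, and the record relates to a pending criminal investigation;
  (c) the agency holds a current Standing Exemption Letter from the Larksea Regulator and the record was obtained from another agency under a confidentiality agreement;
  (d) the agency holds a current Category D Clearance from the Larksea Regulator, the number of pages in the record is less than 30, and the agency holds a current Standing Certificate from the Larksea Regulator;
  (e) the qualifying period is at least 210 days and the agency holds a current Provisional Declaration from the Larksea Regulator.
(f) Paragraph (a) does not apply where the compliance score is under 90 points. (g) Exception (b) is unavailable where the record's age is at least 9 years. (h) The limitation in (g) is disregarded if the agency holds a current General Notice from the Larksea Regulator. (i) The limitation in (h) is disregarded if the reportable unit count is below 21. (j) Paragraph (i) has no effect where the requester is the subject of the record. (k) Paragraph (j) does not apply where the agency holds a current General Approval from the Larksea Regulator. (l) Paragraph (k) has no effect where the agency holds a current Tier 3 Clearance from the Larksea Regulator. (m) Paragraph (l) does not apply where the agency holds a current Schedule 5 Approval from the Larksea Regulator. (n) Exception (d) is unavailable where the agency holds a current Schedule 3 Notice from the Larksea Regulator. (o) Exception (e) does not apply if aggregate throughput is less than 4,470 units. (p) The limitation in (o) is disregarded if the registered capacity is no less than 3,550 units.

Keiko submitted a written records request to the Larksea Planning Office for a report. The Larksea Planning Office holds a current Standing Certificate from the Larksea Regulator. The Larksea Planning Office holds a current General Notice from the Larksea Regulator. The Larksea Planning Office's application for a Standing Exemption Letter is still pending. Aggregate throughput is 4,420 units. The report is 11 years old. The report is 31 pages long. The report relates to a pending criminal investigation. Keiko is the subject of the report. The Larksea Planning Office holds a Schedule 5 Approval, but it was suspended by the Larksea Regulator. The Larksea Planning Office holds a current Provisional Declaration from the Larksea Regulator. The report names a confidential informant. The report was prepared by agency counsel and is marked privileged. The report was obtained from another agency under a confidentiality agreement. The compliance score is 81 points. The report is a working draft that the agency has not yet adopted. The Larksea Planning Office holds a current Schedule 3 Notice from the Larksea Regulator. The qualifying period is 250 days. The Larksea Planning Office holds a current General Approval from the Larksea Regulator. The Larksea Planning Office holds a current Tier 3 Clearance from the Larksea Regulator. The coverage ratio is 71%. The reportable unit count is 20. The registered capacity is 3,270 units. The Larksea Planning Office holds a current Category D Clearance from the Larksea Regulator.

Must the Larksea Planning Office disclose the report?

Exception (a) fails — the coverage ratio is 71%, not below 71%.
All of (b)'s requirements are met (the report is privileged; the report names a confidential informant; the report relates to a pending investigation). Applying paragraphs (g)–(m): (g) would limit (b) — the record's age is 11 years, meeting the 9 years threshold — but (h) sets (g) aside: (h) operates against (g): a current General Notice is held. (i) operates (the reportable unit count is 20, below the 21 limit), but is set aside by (j): (j) operates against (i): Keiko is the subject of the report. (k) is triggered (a current General Approval is held), but is itself disapplied by (l): (l) operates — a current Tier 3 Clearance is held. (m), which would lift (l), does not operate here — the Schedule 5 Approval is not current. (b) remains available.
Exception (c) does not apply: the Standing Exemption Letter is not current.
Exception (d) requires that the number of pages in the record is less than 30; but the number of pages in the record is 31, not less than 30, so (d) is unavailable.
Exception (e): the qualifying period is 250 days, meeting the 210 days threshold; a current Provisional Declaration is held — every condition holds. Turning to paragraphs (o)–(p): (o) operates — aggregate throughput is 4,420 units, less than the 4,470 units limit. (p), which would lift (o), is not triggered — the registered capacity is 3,270 units, short of 3,550 units. (e) is therefore removed.

No — exception (b) applies; the Larksea Planning Office is not required to disclose the report.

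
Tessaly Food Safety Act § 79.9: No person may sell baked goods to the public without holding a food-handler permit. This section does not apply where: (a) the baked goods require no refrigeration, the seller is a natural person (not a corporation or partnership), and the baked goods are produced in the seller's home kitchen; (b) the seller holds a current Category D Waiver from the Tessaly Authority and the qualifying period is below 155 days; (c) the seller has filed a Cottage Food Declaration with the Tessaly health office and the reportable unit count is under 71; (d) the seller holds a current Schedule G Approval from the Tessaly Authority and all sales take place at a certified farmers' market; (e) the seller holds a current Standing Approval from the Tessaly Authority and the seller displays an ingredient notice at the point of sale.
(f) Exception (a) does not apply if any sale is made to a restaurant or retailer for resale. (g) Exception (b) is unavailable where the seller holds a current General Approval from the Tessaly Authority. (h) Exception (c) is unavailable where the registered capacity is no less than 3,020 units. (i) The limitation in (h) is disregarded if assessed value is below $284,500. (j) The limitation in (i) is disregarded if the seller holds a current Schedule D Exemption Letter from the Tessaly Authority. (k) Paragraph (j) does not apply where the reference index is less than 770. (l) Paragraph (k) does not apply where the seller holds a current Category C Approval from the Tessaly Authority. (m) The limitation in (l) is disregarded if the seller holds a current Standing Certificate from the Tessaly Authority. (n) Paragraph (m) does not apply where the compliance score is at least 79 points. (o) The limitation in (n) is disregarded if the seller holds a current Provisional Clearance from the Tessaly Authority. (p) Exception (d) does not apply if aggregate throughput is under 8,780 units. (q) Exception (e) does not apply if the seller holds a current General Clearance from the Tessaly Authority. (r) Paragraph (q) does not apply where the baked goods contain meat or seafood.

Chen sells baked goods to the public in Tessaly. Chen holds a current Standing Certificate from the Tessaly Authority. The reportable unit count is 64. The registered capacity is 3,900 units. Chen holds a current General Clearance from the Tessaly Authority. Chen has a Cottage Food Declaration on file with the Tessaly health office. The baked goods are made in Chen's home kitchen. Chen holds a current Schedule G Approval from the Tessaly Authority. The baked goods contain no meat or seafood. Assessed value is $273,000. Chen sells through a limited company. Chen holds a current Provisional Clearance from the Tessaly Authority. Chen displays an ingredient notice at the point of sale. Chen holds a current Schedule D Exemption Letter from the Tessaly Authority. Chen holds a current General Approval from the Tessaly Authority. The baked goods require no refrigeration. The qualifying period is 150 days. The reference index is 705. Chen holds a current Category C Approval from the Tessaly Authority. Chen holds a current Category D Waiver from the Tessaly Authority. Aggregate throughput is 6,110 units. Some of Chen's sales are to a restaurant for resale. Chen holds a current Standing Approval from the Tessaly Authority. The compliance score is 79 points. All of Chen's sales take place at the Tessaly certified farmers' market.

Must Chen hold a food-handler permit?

No — exception (c) applies; Chen is not required to hold a food-handler permit.

Exception (a) requires that the seller is a natural person (not a corporation or partnership); but the seller operates through a limited company, so (a) is unavailable.
Exception (b): a current Category D Waiver is held; the qualifying period is 150 days, below the 155 days limit — every condition holds. However, paragraph (g) must be considered: (g) operates against (b): a current General Approval is held. Exception (b) does not apply.
Exception (c) is satisfied on its face — a Cottage Food Declaration is on file; the reportable unit count is 64, under the 71 limit. Applying paragraphs (h)–(o): (h) would limit (c) — the registered capacity is 3,900 units, meeting the 3,020 units threshold — but (i) sets (h) aside: (i) operates against (h): assessed value is $273,000, below the $284,500 limit. (j) would limit (i) — a current Schedule D Exemption Letter is held — but (k) sets (j) aside: (k) is engaged — the reference index is 705, less than the 770 limit. (l) is triggered (a current Category C Approval is held), but is displaced by (m): (m) operates against (l): a current Standing Certificate is held. (n) operates (the compliance score is 79 points, meeting the 79 points threshold), but is set aside by (o): (o) is triggered — a current Provisional Clearance is held. Exception (c) stands.
Exception (d)'s conditions are all satisfied: a current Schedule G Approval is held; all sales are at a certified farmers' market. But: (p) is engaged — aggregate throughput is 6,110 units, under the 8,780 units limit. Exception (d) does not apply.
Exception (e) is satisfied on its face — a current Standing Approval is held; an ingredient notice is displayed. But: (q) operates — a current General Clearance is held. (r) is inapplicable (the baked goods contain no meat or seafood), so (q) stands. (e) is therefore removed.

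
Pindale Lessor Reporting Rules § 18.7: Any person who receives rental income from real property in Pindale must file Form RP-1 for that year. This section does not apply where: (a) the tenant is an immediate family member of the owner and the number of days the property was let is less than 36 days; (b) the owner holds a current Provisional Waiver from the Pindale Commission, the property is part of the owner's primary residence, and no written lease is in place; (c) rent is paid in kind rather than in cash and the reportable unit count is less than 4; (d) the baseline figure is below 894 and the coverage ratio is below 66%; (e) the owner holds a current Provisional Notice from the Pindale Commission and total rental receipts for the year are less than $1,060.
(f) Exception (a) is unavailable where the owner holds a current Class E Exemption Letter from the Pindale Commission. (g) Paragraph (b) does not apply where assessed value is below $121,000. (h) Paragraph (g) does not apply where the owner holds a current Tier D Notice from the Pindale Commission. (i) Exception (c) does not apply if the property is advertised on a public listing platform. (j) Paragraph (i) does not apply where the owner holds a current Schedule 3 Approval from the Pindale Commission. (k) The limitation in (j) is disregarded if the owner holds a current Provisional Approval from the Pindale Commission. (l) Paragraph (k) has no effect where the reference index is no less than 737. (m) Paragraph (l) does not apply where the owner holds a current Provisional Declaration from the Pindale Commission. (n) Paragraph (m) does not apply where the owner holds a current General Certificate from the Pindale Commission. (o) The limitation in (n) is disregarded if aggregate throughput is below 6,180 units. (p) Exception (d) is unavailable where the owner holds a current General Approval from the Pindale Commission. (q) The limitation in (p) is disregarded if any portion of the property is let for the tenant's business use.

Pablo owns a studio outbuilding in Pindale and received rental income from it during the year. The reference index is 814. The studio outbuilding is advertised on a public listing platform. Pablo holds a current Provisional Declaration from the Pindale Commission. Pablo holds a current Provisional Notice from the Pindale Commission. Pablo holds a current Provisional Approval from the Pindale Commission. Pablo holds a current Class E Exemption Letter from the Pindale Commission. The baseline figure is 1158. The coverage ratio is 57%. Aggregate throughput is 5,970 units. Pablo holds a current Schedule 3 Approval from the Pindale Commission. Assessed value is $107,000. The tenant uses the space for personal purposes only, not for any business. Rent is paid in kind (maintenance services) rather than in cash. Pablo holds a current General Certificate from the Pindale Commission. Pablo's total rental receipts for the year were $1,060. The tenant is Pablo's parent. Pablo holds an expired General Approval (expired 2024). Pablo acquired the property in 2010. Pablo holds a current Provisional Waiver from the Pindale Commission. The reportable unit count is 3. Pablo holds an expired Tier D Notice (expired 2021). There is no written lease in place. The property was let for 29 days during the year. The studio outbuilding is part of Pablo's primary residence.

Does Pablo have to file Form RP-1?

Yes — Pablo must file Form RP-1.

Exception (a): the tenant is an immediate family member; the number of days the property was let is 29 days, less than the 36 days limit — every condition holds. But applying paragraph (f): (f) operates against (a): a current Class E Exemption Letter is held. Exception (a) does not apply.
Exception (b)'s conditions are all satisfied: a current Provisional Waiver is held; the studio outbuilding is part of the primary residence; there is no written lease. Turning to paragraphs (g)–(h): (g) operates against (b): assessed value is $107,000, below the $121,000 limit. (h) is not engaged (there is no Tier D Notice in force), so (g) stands. (b) is therefore removed.
Exception (c): rent is paid in kind; the reportable unit count is 3, less than the 4 limit — every condition holds. But: (i) operates against (c): the property is publicly advertised. (j) would limit (i) — a current Schedule 3 Approval is held — but (k) sets (j) aside: (k) operates — a current Provisional Approval is held. (l) would limit (k) — the reference index is 814, meeting the 737 threshold — but (m) sets (l) aside: (m) applies — a current Provisional Declaration is held. (n) is engaged (a current General Certificate is held), but yields to (o): (o) operates against (n): aggregate throughput is 5,970 units, below the 6,180 units limit. (c) is therefore removed.
Exception (d) fails — the baseline figure is 1,158, not below 894.
Exception (e) does not apply: total rental receipts for the year are $1,060, not less than $1,060.
None of the exceptions is available; § 18.7 applies in full.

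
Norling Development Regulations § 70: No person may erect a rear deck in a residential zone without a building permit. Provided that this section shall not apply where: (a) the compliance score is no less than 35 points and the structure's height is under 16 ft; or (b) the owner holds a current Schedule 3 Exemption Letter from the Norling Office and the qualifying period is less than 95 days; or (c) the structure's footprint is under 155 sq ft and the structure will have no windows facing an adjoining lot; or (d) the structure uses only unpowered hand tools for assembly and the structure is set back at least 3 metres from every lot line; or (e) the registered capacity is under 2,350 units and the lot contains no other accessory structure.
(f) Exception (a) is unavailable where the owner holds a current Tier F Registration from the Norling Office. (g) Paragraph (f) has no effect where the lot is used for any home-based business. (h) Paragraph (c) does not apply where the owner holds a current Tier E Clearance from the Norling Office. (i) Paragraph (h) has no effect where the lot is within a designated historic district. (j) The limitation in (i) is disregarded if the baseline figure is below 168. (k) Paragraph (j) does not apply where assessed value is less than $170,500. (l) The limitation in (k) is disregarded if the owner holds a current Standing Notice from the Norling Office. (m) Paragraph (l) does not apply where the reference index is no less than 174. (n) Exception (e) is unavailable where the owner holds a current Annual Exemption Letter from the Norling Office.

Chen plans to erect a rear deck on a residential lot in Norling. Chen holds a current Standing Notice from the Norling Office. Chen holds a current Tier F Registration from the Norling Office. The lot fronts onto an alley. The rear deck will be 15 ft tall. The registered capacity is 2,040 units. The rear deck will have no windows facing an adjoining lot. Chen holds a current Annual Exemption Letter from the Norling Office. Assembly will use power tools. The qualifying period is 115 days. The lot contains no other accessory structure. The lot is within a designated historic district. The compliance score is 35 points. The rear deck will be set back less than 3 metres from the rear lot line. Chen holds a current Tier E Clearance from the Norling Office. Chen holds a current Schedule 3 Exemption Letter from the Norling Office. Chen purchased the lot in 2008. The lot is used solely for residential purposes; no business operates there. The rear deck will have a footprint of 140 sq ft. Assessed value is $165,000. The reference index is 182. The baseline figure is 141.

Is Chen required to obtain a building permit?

Exception (a): the compliance score is 35 points, meeting the 35 points threshold; the structure's height is 15 ft, under the 16 ft limit — every condition holds. But applying paragraphs (f)–(g): (f) operates against (a): a current Tier F Registration is held. (g) is inapplicable (the lot is solely residential), so (f) stands. Exception (a) does not apply.
Exception (b) fails — the qualifying period is 115 days, not less than 95 days.
Exception (c) is satisfied on its face — the structure's footprint is 140 sq ft, under the 155 sq ft limit; no windows face an adjoining lot. Considering the limiting provisions: (h) would limit (c) — a current Tier E Clearance is held — but (i) sets (h) aside: (i) operates against (h): the lot is in a historic district. (j) is engaged (the baseline figure is 141, below the 168 limit), but is overridden by (k): (k) applies — assessed value is $165,000, less than the $170,500 limit. (l) is triggered (a current Standing Notice is held), but is displaced by (m): (m) operates against (l): the reference index is 182, meeting the 174 threshold. Exception (c) stands.
Exception (d) requires that the structure uses only unpowered hand tools for assembly; but assembly uses power tools, so (d) is unavailable.
Exception (e)'s conditions are all satisfied: the registered capacity is 2,040 units, under the 2,350 units limit; the lot has no other accessory structure. However, paragraph (n) must be considered: (n) operates against (e): a current Annual Exemption Letter is held. Exception (e) does not apply.

No — exception (c) applies; Chen does not need a building permit.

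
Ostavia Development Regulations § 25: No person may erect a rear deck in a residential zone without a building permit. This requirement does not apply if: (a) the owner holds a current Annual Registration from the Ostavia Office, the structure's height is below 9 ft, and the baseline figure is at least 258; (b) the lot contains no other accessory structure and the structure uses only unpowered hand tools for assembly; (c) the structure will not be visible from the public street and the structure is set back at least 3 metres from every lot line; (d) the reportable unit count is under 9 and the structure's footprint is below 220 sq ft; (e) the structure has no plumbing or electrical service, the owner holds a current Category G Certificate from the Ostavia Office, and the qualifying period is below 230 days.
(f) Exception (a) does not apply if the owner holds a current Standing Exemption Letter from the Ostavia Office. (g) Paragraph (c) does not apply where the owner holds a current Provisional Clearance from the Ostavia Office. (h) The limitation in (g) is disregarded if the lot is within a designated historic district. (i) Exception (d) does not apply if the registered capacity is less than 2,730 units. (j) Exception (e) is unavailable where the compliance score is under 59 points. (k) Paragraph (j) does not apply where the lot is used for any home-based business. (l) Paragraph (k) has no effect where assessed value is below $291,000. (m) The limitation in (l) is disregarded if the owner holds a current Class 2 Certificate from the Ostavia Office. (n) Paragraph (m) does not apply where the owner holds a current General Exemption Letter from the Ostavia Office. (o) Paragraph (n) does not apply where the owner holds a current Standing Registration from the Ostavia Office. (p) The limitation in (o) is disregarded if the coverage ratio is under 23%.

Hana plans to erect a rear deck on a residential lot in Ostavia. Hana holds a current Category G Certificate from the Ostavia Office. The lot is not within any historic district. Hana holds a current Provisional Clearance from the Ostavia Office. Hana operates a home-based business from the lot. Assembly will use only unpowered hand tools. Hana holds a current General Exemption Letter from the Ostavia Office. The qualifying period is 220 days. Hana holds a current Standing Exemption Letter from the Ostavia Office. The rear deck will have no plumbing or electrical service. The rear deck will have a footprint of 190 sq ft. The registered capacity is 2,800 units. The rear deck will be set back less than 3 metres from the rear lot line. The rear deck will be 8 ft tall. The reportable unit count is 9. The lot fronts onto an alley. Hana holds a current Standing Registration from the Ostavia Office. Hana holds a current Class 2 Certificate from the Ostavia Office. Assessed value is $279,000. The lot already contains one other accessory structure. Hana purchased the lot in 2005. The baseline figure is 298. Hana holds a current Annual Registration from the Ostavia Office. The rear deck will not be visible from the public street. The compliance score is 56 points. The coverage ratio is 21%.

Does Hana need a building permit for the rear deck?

All of (a)'s requirements are met (a current Annual Registration is held; the structure's height is 8 ft, below the 9 ft limit; the baseline figure is 298, meeting the 258 threshold). However, paragraph (f) must be considered: (f) operates — a current Standing Exemption Letter is held. So (a) is unavailable.
Exception (b) does not apply: the lot already has another accessory structure.
Exception (c) fails — the rear setback is under 3 m.
Exception (d) does not apply: the reportable unit count is 9, not under 9.
Exception (e)'s conditions are all satisfied: there is no plumbing or electrical service; a current Category G Certificate is held; the qualifying period is 220 days, below the 230 days limit. But applying paragraphs (j)–(p): (j) applies — the compliance score is 56 points, under the 59 points limit. (k) operates (a home-based business operates on the lot), but yields to (l): (l) operates against (k): assessed value is $279,000, below the $291,000 limit. (m) would limit (l) — a current Class 2 Certificate is held — but (n) sets (m) aside: (n) operates against (m): a current General Exemption Letter is held. (o) would limit (n) — a current Standing Registration is held — but (p) sets (o) aside: (p) operates against (o): the coverage ratio is 21%, under the 23% limit. (e) is therefore removed.
No exception applies. The general rule governs.

Yes — Hana must obtain a building permit.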